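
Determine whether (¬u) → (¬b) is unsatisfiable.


Truth table over {b, u}:
b | u | φ
---------
F | F | T
T | F | F
F | T | T
T | T | T
Satisfying assignment at row 1: b=F, u=F gives T.

No, it is not a contradiction.


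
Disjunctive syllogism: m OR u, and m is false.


Disjunctive syllogism: from (P ∨ Q) and ¬P, infer Q.
One disjunct, 'm', is ruled out; the other must hold.

u


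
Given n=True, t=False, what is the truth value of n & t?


Conjunction is true only when both operands are true.
Substitute: n=True, t=False.
True & False evaluates to False.

False


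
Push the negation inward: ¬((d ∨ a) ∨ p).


De Morgan: the negation of a disjunction is the conjunction of the negations.
Distribute ¬ across ∨, flipping it to ∧, and negate each literal.

((¬d) ∧ (¬a)) ∧ (¬p)


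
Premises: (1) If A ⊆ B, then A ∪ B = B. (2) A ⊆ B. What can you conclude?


Modus ponens: from (P → Q) and P, infer Q.
P = 'A ⊆ B' is asserted, and P → Q holds, so Q follows.

A ∪ B = B.


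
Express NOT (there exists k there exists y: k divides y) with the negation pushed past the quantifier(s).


Negation flips each quantifier (∀↔∃) and negates the inner predicate.
¬(there exists k there exists y: φ) = for all k for all y: ¬φ.

for all k for all y: NOT(k divides y)


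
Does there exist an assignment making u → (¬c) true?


Search for a satisfying assignment over {c, u}.
Try c=F, u=F: the formula evaluates to T.
A satisfying assignment exists.

Satisfiable.


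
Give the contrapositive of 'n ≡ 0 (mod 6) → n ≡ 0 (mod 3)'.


The contrapositive of (P → Q) is (¬Q → ¬P); it is logically equivalent to the original.
Here P = 'n ≡ 0 (mod 6)' and Q = 'n ≡ 0 (mod 3)'.

If not (n ≡ 0 (mod 3)), then not (n ≡ 0 (mod 6)).


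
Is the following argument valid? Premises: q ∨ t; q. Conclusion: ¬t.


This is affirming a disjunct (fallacy). There exist truth assignments where the premises are all true but the conclusion is false.

Invalid.


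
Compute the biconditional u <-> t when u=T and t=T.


Biconditional is true when both operands have the same truth value.
Substitute: u=T, t=T.
T <-> T evaluates to T.

T


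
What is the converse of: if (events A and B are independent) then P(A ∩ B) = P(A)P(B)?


The converse of (P → Q) is (Q → P). It is not in general equivalent to the original.
Here P = '(events A and B are independent)' and Q = 'P(A ∩ B) = P(A)P(B)'.

If P(A ∩ B) = P(A)P(B), then (events A and B are independent).


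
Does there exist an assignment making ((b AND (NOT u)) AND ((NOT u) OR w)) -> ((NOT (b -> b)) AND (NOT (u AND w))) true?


Search for a satisfying assignment over {b, u, w}.
Try b=F, u=F, w=F: the formula evaluates to T.
A satisfying assignment exists.

Satisfiable.


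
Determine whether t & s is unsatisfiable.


Truth table over {s, t}:
s | t | φ
---------
False | False | False
True | False | False
False | True | False
True | True | True
Satisfying assignment at row 4: s=True, t=True gives True.

No, it is not a contradiction.


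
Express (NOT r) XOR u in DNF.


Step 1: (¬r) ⊕ u is true exactly when they disagree: ((¬r) ∧ ¬u) ∨ (¬(¬r) ∧ u).
Step 2: Eliminate any double negations (¬¬X = X).

((NOT r) AND (NOT u)) OR (r AND u)


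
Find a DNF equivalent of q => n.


Step 1: Rewrite q → n as ¬q ∨ n.

(~q) | n


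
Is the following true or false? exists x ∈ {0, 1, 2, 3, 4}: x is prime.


Evaluate the predicate on each element: 0:False, 1:False, 2:True, 3:True, 4:False.
Witness x = 2 satisfies the predicate.

True


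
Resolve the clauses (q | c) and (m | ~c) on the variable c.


The clauses contain complementary literals c and ~c.
Resolution eliminates this pair and disjoins the remaining literals (merging duplicates).

(q | m)


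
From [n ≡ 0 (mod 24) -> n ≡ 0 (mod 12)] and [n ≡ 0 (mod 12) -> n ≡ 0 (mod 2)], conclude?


Hypothetical syllogism: from (P → Q) and (Q → R), infer (P → R).
Chain the two implications through the shared middle term 'n ≡ 0 (mod 12)'.

n ≡ 0 (mod 24) -> n ≡ 0 (mod 2)


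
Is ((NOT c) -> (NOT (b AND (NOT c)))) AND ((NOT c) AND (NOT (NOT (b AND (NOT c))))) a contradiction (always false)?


Truth table over {b, c}:
b | c | φ
---------
F | F | F
T | F | F
F | T | F
T | T | F
Every row is false.

Yes, it is a contradiction.


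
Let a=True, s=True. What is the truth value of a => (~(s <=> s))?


Substitute a=True, s=True:
s <=> s = True <=> True = True
~(s <=> s) = False
a => (~(s <=> s)) = True => False = False

False


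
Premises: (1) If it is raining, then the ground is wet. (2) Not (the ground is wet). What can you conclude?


Modus tollens: from (P → Q) and ¬Q, infer ¬P.
Q = 'the ground is wet' is denied; since P → Q, P must also fail.

Not (it is raining).


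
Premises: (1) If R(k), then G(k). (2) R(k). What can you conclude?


Modus ponens: from (P → Q) and P, infer Q.
P = 'R(k)' is asserted, and P → Q holds, so Q follows.

G(k).


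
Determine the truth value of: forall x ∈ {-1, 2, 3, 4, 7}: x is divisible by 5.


Evaluate the predicate on each element: -1:False, 2:False, 3:False, 4:False, 7:False.
Counterexample x = -1 fails the predicate.

False


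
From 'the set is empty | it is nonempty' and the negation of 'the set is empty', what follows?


Disjunctive syllogism: from (P ∨ Q) and ¬P, infer Q.
One disjunct, 'the set is empty', is ruled out; the other must hold.

it is nonempty


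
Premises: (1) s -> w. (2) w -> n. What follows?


Hypothetical syllogism: from (P → Q) and (Q → R), infer (P → R).
Chain the two implications through the shared middle term 'w'.

s -> n


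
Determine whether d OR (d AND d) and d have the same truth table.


Compare truth tables:
d | φ | ψ
---------
F | F | F
T | T | T
The columns φ and ψ agree on every row.

Yes, they are logically equivalent.


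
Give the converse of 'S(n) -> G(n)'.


The converse of (P → Q) is (Q → P). It is not in general equivalent to the original.
Here P = 'S(n)' and Q = 'G(n)'.

If G(n), then S(n).


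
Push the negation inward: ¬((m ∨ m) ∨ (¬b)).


De Morgan: the negation of a disjunction is the conjunction of the negations.
Distribute ¬ across ∨, flipping it to ∧, and negate each literal.

((¬m) ∧ (¬m)) ∧ b


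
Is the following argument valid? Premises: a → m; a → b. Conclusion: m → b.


This is (no valid rule). There exist truth assignments where the premises are all true but the conclusion is false.

Invalid.


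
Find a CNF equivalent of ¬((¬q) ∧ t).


Step 1: Apply De Morgan: ¬((¬q) ∧ t) = ¬(¬q) ∨ ¬t.
Step 2: Eliminate any double negations (¬¬X = X).

q ∨ (¬t)


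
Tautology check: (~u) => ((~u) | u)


Build the truth table over {u}:
u | φ
-----
False | True
True | True
Every row evaluates to true.

Yes, it is a tautology.


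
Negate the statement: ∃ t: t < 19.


¬(∀ x: φ) = ∃ x: ¬φ, and ¬(∃ x: φ) = ∀ x: ¬φ.
Apply to the existential statement.

∀ t: ¬(t < 19)


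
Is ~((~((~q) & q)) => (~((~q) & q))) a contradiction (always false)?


Truth table over {q}:
q | φ
-----
False | False
True | False
Every row is false.

Yes, it is a contradiction.


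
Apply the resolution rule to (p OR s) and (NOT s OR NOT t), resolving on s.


The clauses contain complementary literals s and NOTs.
Resolution eliminates this pair and disjoins the remaining literals (merging duplicates).

(p OR NOT t)


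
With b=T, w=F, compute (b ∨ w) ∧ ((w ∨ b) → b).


Substitute b=T, w=F:
b ∨ w = T ∨ F = T
w ∨ b = F ∨ T = T
(w ∨ b) → b = T → T = T
(b ∨ w) ∧ ((w ∨ b) → b) = T ∧ T = T

T


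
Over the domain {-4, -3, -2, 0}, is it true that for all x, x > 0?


Evaluate the predicate on each element: -4:F, -3:F, -2:F, 0:F.
Counterexample x = -4 fails the predicate.

F


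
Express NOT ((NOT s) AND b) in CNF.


Step 1: Apply De Morgan: ¬((¬s) ∧ b) = ¬(¬s) ∨ ¬b.
Step 2: Eliminate any double negations (¬¬X = X).

s OR (NOT b)


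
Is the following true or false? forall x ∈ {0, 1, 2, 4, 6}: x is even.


Evaluate the predicate on each element: 0:True, 1:False, 2:True, 4:True, 6:True.
Counterexample x = 1 fails the predicate.

False


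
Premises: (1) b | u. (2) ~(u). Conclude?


Disjunctive syllogism: from (P ∨ Q) and ¬P, infer Q.
One disjunct, 'u', is ruled out; the other must hold.

b


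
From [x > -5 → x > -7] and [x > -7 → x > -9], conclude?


Hypothetical syllogism: from (P → Q) and (Q → R), infer (P → R).
Chain the two implications through the shared middle term 'x > -7'.

x > -5 → x > -9


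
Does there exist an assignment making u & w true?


Search for a satisfying assignment over {u, w}.
Try u=True, w=True: the formula evaluates to True.
A satisfying assignment exists.

Satisfiable.


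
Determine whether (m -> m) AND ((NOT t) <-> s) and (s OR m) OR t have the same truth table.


Compare truth tables:
m | s | t | φ | ψ
-----------------
F | F | F | F | F
T | F | F | F | T
F | T | F | T | T
T | T | F | T | T
F | F | T | T | T
T | F | T | T | T
F | T | T | F | T
T | T | T | F | T
They differ at row 2 (m=T, s=F, t=F): φ=F but ψ=T.

No, they are not logically equivalent.


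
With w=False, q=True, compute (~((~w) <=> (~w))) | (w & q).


Substitute w=False, q=True:
~w = True
~w = True
(~w) <=> (~w) = True <=> True = True
~((~w) <=> (~w)) = False
w & q = False & True = False
(~((~w) <=> (~w))) | (w & q) = False | False = False

False


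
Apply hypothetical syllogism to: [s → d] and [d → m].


Hypothetical syllogism: from (P → Q) and (Q → R), infer (P → R).
Chain the two implications through the shared middle term 'd'.

s → m


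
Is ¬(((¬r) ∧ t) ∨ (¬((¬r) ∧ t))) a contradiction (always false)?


Truth table over {r, t}:
r | t | φ
---------
F | F | F
T | F | F
F | T | F
T | T | F
Every row is false.

Yes, it is a contradiction.


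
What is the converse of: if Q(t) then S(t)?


The converse of (P → Q) is (Q → P). It is not in general equivalent to the original.
Here P = 'Q(t)' and Q = 'S(t)'.

If S(t), then Q(t).


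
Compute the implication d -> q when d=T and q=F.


Implication is false only when antecedent is true and consequent is false.
Substitute: d=T, q=F.
T -> F evaluates to F.

F


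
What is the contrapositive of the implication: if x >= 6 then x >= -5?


The contrapositive of (P → Q) is (¬Q → ¬P); it is logically equivalent to the original.
Here P = 'x >= 6' and Q = 'x >= -5'.

If not (x >= -5), then not (x >= 6).


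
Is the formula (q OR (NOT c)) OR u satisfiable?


Search for a satisfying assignment over {c, q, u}.
Try c=F, q=F, u=F: the formula evaluates to T.
A satisfying assignment exists.

Satisfiable.


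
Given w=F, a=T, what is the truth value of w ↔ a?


Biconditional is true when both operands have the same truth value.
Substitute: w=F, a=T.
F ↔ T evaluates to F.

F


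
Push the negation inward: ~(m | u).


De Morgan: the negation of a disjunction is the conjunction of the negations.
Distribute ~ across |, flipping it to &, and negate each literal.

(~m) & (~u)


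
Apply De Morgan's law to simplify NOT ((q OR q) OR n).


De Morgan: the negation of a disjunction is the conjunction of the negations.
Distribute NOT across OR, flipping it to AND, and negate each literal.

((NOT q) AND (NOT q)) AND (NOT n)


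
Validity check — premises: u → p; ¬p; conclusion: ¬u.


This matches the form of modus tollens: the conclusion follows in every model of the premises.

Valid.


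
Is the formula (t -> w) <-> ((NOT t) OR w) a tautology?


Build the truth table over {t, w}:
t | w | φ
---------
F | F | T
T | F | T
F | T | T
T | T | T
Every row evaluates to true.

Yes, it is a tautology.


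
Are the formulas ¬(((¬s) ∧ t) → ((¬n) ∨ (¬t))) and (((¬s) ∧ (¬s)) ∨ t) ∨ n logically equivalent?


Compare truth tables:
n | s | t | φ | ψ
-----------------
F | F | F | F | T
T | F | F | F | T
F | T | F | F | F
T | T | F | F | T
F | F | T | F | T
T | F | T | T | T
F | T | T | F | T
T | T | T | F | T
They differ at row 1 (n=F, s=F, t=F): φ=F but ψ=T.

No, they are not logically equivalent.


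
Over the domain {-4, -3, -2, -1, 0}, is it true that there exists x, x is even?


Evaluate the predicate on each element: -4:T, -3:F, -2:T, -1:F, 0:T.
Witness x = -4 satisfies the predicate.

T


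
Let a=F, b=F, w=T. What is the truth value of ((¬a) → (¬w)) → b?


Substitute a=F, b=F, w=T:
¬a = T
¬w = F
(¬a) → (¬w) = T → F = F
((¬a) → (¬w)) → b = F → F = T

T


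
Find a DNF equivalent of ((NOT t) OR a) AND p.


Step 1: Distribute ∧ over ∨: ((¬t) ∨ a) ∧ p = ((¬t) ∧ p) ∨ (a ∧ p).

((NOT t) AND p) OR (a AND p)


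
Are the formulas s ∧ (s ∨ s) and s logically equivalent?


Compare truth tables:
s | φ | ψ
---------
F | F | F
T | T | T
The columns φ and ψ agree on every row.

Yes, they are logically equivalent.


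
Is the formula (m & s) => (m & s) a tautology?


Build the truth table over {m, s}:
m | s | φ
---------
False | False | True
True | False | True
False | True | True
True | True | True
Every row evaluates to true.

Yes, it is a tautology.


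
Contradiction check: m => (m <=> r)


Truth table over {m, r}:
m | r | φ
---------
False | False | True
True | False | False
False | True | True
True | True | True
Satisfying assignment at row 1: m=False, r=False gives True.

No, it is not a contradiction.


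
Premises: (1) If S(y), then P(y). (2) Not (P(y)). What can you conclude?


Modus tollens: from (P → Q) and ¬Q, infer ¬P.
Q = 'P(y)' is denied; since P → Q, P must also fail.

Not (S(y)).


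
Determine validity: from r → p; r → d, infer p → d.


This is (no valid rule). There exist truth assignments where the premises are all true but the conclusion is false.

Invalid.


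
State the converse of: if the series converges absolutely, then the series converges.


The converse of (P → Q) is (Q → P). It is not in general equivalent to the original.
Here P = 'the series converges absolutely' and Q = 'the series converges'.

If the series converges, then the series converges absolutely.


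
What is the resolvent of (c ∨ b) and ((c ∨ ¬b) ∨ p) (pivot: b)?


The clauses contain complementary literals b and ¬b.
Resolution eliminates this pair and disjoins the remaining literals (merging duplicates).

(c ∨ p)


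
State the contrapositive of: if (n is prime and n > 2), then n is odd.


The contrapositive of (P → Q) is (¬Q → ¬P); it is logically equivalent to the original.
Here P = '(n is prime and n > 2)' and Q = 'n is odd'.

If not (n is odd), then not ((n is prime and n > 2)).


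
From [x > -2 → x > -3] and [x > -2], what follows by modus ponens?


Modus ponens: from (P → Q) and P, infer Q.
P = 'x > -2' is asserted, and P → Q holds, so Q follows.

x > -3.


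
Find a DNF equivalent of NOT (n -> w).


Step 1: Rewrite implication then negate: ¬(¬n ∨ w) = n ∧ ¬w.

n AND (NOT w)


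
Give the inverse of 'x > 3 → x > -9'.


The inverse of (P → Q) is (¬P → ¬Q). It is equivalent to the converse, not to the original.
Here P = 'x > 3' and Q = 'x > -9'.

If not (x > 3), then not (x > -9).


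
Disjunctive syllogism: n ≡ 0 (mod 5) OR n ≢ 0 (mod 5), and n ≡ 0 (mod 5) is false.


Disjunctive syllogism: from (P ∨ Q) and ¬P, infer Q.
One disjunct, 'n ≡ 0 (mod 5)', is ruled out; the other must hold.

n ≢ 0 (mod 5)


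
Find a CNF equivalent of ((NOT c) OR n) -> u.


Step 1: Rewrite as ¬((¬c) ∨ n) ∨ u = (¬(¬c) ∧ ¬n) ∨ u.
Step 2: Distribute ∨ over ∧.
Step 3: Eliminate any double negations (¬¬X = X).

(c OR u) AND ((NOT n) OR u)


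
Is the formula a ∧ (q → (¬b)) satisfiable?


Search for a satisfying assignment over {a, b, q}.
Try a=T, b=F, q=F: the formula evaluates to T.
A satisfying assignment exists.

Satisfiable.


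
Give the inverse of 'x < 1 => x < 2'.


The inverse of (P → Q) is (¬P → ¬Q). It is equivalent to the converse, not to the original.
Here P = 'x < 1' and Q = 'x < 2'.

If not (x < 1), then not (x < 2).


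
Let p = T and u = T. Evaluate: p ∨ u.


Disjunction is false only when both operands are false.
Substitute: p=T, u=T.
T ∨ T evaluates to T.

T


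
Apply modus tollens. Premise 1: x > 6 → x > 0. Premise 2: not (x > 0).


Modus tollens: from (P → Q) and ¬Q, infer ¬P.
Q = 'x > 0' is denied; since P → Q, P must also fail.

Not (x > 6).


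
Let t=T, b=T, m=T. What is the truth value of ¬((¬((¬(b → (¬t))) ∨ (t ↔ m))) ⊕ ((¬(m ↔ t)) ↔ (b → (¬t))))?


Substitute t=T, b=T, m=T:
… (earlier sub-steps elided)
t ↔ m = T ↔ T = T
(¬(b → (¬t))) ∨ (t ↔ m) = T ∨ T = T
¬((¬(b → (¬t))) ∨ (t ↔ m)) = F
m ↔ t = T ↔ T = T
¬(m ↔ t) = F
¬t = F
b → (¬t) = T → F = F
(¬(m ↔ t)) ↔ (b → (¬t)) = F ↔ F = T
(¬((¬(b → (¬t))) ∨ (t ↔ m))) ⊕ ((¬(m ↔ t)) ↔ (b → (¬t))) = F ⊕ T = T
¬((¬((¬(b → (¬t))) ∨ (t ↔ m))) ⊕ ((¬(m ↔ t)) ↔ (b → (¬t)))) = F

F


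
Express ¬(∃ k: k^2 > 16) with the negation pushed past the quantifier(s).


¬(∀ x: φ) = ∃ x: ¬φ, and ¬(∃ x: φ) = ∀ x: ¬φ.
Apply to the existential statement.

∀ k: ¬(k^2 > 16)


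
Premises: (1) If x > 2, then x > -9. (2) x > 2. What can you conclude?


Modus ponens: from (P → Q) and P, infer Q.
P = 'x > 2' is asserted, and P → Q holds, so Q follows.

x > -9.


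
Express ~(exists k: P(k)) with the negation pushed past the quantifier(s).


¬(forall x: φ) = exists x: ¬φ, and ¬(exists x: φ) = forall x: ¬φ.
Apply to the existential statement.

forall k: ~(P(k))


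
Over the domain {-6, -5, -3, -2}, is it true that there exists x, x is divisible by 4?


Evaluate the predicate on each element: -6:F, -5:F, -3:F, -2:F.
No element satisfies the predicate.

F


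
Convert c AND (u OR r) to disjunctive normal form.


Step 1: Distribute ∧ over ∨: c ∧ (u ∨ r) = (c ∧ u) ∨ (c ∧ r).

(c AND u) OR (c AND r)


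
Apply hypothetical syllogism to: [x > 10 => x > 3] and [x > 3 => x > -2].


Hypothetical syllogism: from (P → Q) and (Q → R), infer (P → R).
Chain the two implications through the shared middle term 'x > 3'.

x > 10 => x > -2


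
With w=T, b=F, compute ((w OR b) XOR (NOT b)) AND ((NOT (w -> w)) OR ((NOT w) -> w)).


Substitute w=T, b=F:
w OR b = T OR F = T
NOT b = T
(w OR b) XOR (NOT b) = T XOR T = F
w -> w = T -> T = T
NOT (w -> w) = F
NOT w = F
(NOT w) -> w = F -> T = T
(NOT (w -> w)) OR ((NOT w) -> w) = F OR T = T
((w OR b) XOR (NOT b)) AND ((NOT (w -> w)) OR ((NOT w) -> w)) = F AND T = F

F


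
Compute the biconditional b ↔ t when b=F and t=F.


Biconditional is true when both operands have the same truth value.
Substitute: b=F, t=F.
F ↔ F evaluates to T.

T


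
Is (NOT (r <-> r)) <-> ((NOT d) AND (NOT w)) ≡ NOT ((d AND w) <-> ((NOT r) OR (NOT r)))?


Compare truth tables:
d | r | w | φ | ψ
-----------------
F | F | F | F | T
T | F | F | T | T
F | T | F | F | F
T | T | F | T | F
F | F | T | T | T
T | F | T | T | F
F | T | T | T | F
T | T | T | T | T
They differ at row 1 (d=F, r=F, w=F): φ=F but ψ=T.

No, they are not logically equivalent.


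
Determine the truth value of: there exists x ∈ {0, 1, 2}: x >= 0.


Evaluate the predicate on each element: 0:T, 1:T, 2:T.
Witness x = 0 satisfies the predicate.

T


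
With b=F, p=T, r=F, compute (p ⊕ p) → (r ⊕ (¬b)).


Substitute b=F, p=T, r=F:
p ⊕ p = T ⊕ T = F
¬b = T
r ⊕ (¬b) = F ⊕ T = T
(p ⊕ p) → (r ⊕ (¬b)) = F → T = T

T


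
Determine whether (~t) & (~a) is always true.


Build the truth table over {a, t}:
a | t | φ
---------
False | False | True
True | False | False
False | True | False
True | True | False
Counterexample at row 2: with a=True, t=False, the formula is False.

No, it is not a tautology.


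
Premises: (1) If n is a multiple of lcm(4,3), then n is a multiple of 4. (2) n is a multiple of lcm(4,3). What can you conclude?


Modus ponens: from (P → Q) and P, infer Q.
P = 'n is a multiple of lcm(4,3)' is asserted, and P → Q holds, so Q follows.

n is a multiple of 4.


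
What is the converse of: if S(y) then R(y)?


The converse of (P → Q) is (Q → P). It is not in general equivalent to the original.
Here P = 'S(y)' and Q = 'R(y)'.

If R(y), then S(y).


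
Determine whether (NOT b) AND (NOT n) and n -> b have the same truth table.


Compare truth tables:
b | n | φ | ψ
-------------
F | F | T | T
T | F | F | T
F | T | F | F
T | T | F | T
They differ at row 2 (b=T, n=F): φ=F but ψ=T.

No, they are not logically equivalent.


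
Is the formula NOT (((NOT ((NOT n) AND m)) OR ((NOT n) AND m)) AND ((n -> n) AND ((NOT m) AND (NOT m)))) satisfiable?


Search for a satisfying assignment over {m, n}.
Try m=T, n=F: the formula evaluates to T.
A satisfying assignment exists.

Satisfiable.


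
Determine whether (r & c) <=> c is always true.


Build the truth table over {c, r}:
c | r | φ
---------
False | False | True
True | False | False
False | True | True
True | True | True
Counterexample at row 2: with c=True, r=False, the formula is False.

No, it is not a tautology.


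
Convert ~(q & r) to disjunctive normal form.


Step 1: Apply De Morgan: ¬(q ∧ r) = ¬q ∨ ¬r.

(~q) | (~r)


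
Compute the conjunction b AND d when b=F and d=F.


Conjunction is true only when both operands are true.
Substitute: b=F, d=F.
F AND F evaluates to F.

F


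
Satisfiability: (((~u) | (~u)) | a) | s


Search for a satisfying assignment over {a, s, u}.
Try a=False, s=False, u=False: the formula evaluates to True.
A satisfying assignment exists.

Satisfiable.


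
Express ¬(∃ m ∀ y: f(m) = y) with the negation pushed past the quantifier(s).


Negation flips each quantifier (∀↔∃) and negates the inner predicate.
¬(∃ m ∀ y: φ) = ∀ m ∃ y: ¬φ.

∀ m ∃ y: ¬(f(m) = y)


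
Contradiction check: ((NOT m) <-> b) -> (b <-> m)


Truth table over {b, m}:
b | m | φ
---------
F | F | T
T | F | F
F | T | F
T | T | T
Satisfying assignment at row 1: b=F, m=F gives T.

No, it is not a contradiction.


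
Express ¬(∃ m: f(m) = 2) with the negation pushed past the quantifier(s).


¬(∀ x: φ) = ∃ x: ¬φ, and ¬(∃ x: φ) = ∀ x: ¬φ.
Apply to the existential statement.

∀ m: ¬(f(m) = 2)


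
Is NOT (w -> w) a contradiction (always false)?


Truth table over {w}:
w | φ
-----
F | F
T | F
Every row is false.

Yes, it is a contradiction.


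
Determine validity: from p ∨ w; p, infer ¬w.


This is affirming a disjunct (fallacy). There exist truth assignments where the premises are all true but the conclusion is false.

Invalid.


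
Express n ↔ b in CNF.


Step 1: Rewrite n ↔ b as (n → b) ∧ (b → n).
Step 2: Rewrite each implication as a disjunction.

((¬n) ∨ b) ∧ ((¬b) ∨ n)


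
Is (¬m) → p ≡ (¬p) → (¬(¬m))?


Compare truth tables:
m | p | φ | ψ
-------------
F | F | F | F
T | F | T | T
F | T | T | T
T | T | T | T
The columns φ and ψ agree on every row.

Yes, they are logically equivalent.


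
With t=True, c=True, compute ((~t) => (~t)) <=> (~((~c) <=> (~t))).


Substitute t=True, c=True:
~t = False
~t = False
(~t) => (~t) = False => False = True
~c = False
~t = False
(~c) <=> (~t) = False <=> False = True
~((~c) <=> (~t)) = False
((~t) => (~t)) <=> (~((~c) <=> (~t))) = True <=> False = False

False


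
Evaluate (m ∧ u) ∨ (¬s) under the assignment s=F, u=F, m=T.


Substitute s=F, u=F, m=T:
m ∧ u = T ∧ F = F
¬s = T
(m ∧ u) ∨ (¬s) = F ∨ T = T

T


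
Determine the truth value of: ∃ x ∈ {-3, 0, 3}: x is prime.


Evaluate the predicate on each element: -3:F, 0:F, 3:T.
Witness x = 3 satisfies the predicate.

T


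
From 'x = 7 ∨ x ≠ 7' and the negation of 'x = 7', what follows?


Disjunctive syllogism: from (P ∨ Q) and ¬P, infer Q.
One disjunct, 'x = 7', is ruled out; the other must hold.

x ≠ 7


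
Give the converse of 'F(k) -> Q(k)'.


The converse of (P → Q) is (Q → P). It is not in general equivalent to the original.
Here P = 'F(k)' and Q = 'Q(k)'.

If Q(k), then F(k).


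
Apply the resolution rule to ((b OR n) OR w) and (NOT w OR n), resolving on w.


The clauses contain complementary literals w and NOTw.
Resolution eliminates this pair and disjoins the remaining literals (merging duplicates).

(b OR n)


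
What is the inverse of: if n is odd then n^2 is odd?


The inverse of (P → Q) is (¬P → ¬Q). It is equivalent to the converse, not to the original.
Here P = 'n is odd' and Q = 'n^2 is odd'.

If not (n is odd), then not (n^2 is odd).


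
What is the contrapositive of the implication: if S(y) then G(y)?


The contrapositive of (P → Q) is (¬Q → ¬P); it is logically equivalent to the original.
Here P = 'S(y)' and Q = 'G(y)'.

If not (G(y)), then not (S(y)).


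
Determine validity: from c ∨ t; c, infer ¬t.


This is affirming a disjunct (fallacy). There exist truth assignments where the premises are all true but the conclusion is false.

Invalid.


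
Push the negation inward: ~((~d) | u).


De Morgan: the negation of a disjunction is the conjunction of the negations.
Distribute ~ across |, flipping it to &, and negate each literal.

d & (~u)


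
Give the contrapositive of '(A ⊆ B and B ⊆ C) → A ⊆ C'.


The contrapositive of (P → Q) is (¬Q → ¬P); it is logically equivalent to the original.
Here P = '(A ⊆ B and B ⊆ C)' and Q = 'A ⊆ C'.

If not (A ⊆ C), then not ((A ⊆ B and B ⊆ C)).


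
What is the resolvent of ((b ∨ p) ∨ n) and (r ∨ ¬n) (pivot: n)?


The clauses contain complementary literals n and ¬n.
Resolution eliminates this pair and disjoins the remaining literals (merging duplicates).

((b ∨ p) ∨ r)


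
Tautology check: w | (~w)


Build the truth table over {w}:
w | φ
-----
False | True
True | True
Every row evaluates to true.

Yes, it is a tautology.


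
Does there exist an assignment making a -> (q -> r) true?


Search for a satisfying assignment over {a, q, r}.
Try a=F, q=F, r=F: the formula evaluates to T.
A satisfying assignment exists.

Satisfiable.


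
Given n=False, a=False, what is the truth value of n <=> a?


Biconditional is true when both operands have the same truth value.
Substitute: n=False, a=False.
False <=> False evaluates to True.

True


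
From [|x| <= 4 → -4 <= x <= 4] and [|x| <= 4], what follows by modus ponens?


Modus ponens: from (P → Q) and P, infer Q.
P = '|x| <= 4' is asserted, and P → Q holds, so Q follows.

-4 <= x <= 4.


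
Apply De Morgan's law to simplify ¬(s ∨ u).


De Morgan: the negation of a disjunction is the conjunction of the negations.
Distribute ¬ across ∨, flipping it to ∧, and negate each literal.

(¬s) ∧ (¬u)


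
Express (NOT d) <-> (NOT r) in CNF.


Step 1: Rewrite (¬d) ↔ (¬r) as ((¬d) → (¬r)) ∧ ((¬r) → (¬d)).
Step 2: Rewrite each implication as a disjunction.
Step 3: Eliminate any double negations (¬¬X = X).

(d OR (NOT r)) AND (r OR (NOT d))


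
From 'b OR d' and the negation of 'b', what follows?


Disjunctive syllogism: from (P ∨ Q) and ¬P, infer Q.
One disjunct, 'b', is ruled out; the other must hold.

d


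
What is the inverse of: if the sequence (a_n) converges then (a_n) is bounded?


The inverse of (P → Q) is (¬P → ¬Q). It is equivalent to the converse, not to the original.
Here P = 'the sequence (a_n) converges' and Q = '(a_n) is bounded'.

If not (the sequence (a_n) converges), then not ((a_n) is bounded).


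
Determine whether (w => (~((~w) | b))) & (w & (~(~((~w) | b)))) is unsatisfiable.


Truth table over {b, w}:
b | w | φ
---------
False | False | False
True | False | False
False | True | False
True | True | False
Every row is false.

Yes, it is a contradiction.


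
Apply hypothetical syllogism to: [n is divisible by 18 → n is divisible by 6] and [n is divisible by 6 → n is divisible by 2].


Hypothetical syllogism: from (P → Q) and (Q → R), infer (P → R).
Chain the two implications through the shared middle term 'n is divisible by 6'.

n is divisible by 18 → n is divisible by 2


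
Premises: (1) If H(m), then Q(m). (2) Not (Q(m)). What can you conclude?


Modus tollens: from (P → Q) and ¬Q, infer ¬P.
Q = 'Q(m)' is denied; since P → Q, P must also fail.

Not (H(m)).


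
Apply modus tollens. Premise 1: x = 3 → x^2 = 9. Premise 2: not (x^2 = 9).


Modus tollens: from (P → Q) and ¬Q, infer ¬P.
Q = 'x^2 = 9' is denied; since P → Q, P must also fail.

Not (x = 3).


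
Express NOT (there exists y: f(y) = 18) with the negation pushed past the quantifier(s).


¬(for all x: φ) = there exists x: ¬φ, and ¬(there exists x: φ) = for all x: ¬φ.
Apply to the existential statement.

for all y: NOT(f(y) = 18)


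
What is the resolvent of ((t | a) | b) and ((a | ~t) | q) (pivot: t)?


The clauses contain complementary literals t and ~t.
Resolution eliminates this pair and disjoins the remaining literals (merging duplicates).

((b | a) | q)


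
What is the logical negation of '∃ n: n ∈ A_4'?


¬(∀ x: φ) = ∃ x: ¬φ, and ¬(∃ x: φ) = ∀ x: ¬φ.
Apply to the existential statement.

∀ n: ¬(n ∈ A_4)


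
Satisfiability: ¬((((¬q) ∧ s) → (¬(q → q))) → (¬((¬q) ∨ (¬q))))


Search for a satisfying assignment over {q, s}.
Try q=F, s=F: the formula evaluates to T.
A satisfying assignment exists.

Satisfiable.


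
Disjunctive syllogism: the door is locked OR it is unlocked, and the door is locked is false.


Disjunctive syllogism: from (P ∨ Q) and ¬P, infer Q.
One disjunct, 'the door is locked', is ruled out; the other must hold.

it is unlocked


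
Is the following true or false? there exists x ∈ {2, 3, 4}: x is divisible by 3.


Evaluate the predicate on each element: 2:F, 3:T, 4:F.
Witness x = 3 satisfies the predicate.

T


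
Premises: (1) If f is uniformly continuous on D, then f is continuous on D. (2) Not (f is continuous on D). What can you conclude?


Modus tollens: from (P → Q) and ¬Q, infer ¬P.
Q = 'f is continuous on D' is denied; since P → Q, P must also fail.

Not (f is uniformly continuous on D).


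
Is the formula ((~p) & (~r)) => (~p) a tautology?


Build the truth table over {p, r}:
p | r | φ
---------
False | False | True
True | False | True
False | True | True
True | True | True
Every row evaluates to true.

Yes, it is a tautology.


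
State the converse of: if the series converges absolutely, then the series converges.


The converse of (P → Q) is (Q → P). It is not in general equivalent to the original.
Here P = 'the series converges absolutely' and Q = 'the series converges'.

If the series converges, then the series converges absolutely.


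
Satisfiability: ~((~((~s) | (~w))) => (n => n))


Check all 8 assignments over {n, s, w}:
n | s | w | φ
-------------
False | False | False | False
True | False | False | False
False | True | False | False
True | True | False | False
False | False | True | False
True | False | True | False
False | True | True | False
True | True | True | False
No assignment makes the formula true.

Unsatisfiable.


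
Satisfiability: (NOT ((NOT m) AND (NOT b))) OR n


Search for a satisfying assignment over {b, m, n}.
Try b=T, m=F, n=F: the formula evaluates to T.
A satisfying assignment exists.

Satisfiable.


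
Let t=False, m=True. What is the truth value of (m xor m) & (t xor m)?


Substitute t=False, m=True:
m xor m = True xor True = False
t xor m = False xor True = True
(m xor m) & (t xor m) = False & True = False

False


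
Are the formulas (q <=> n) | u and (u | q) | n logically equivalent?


Compare truth tables:
n | q | u | φ | ψ
-----------------
False | False | False | True | False
True | False | False | False | True
False | True | False | False | True
True | True | False | True | True
False | False | True | True | True
True | False | True | True | True
False | True | True | True | True
True | True | True | True | True
They differ at row 1 (n=False, q=False, u=False): φ=True but ψ=False.

No, they are not logically equivalent.


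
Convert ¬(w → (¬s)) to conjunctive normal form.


Step 1: Rewrite w → (¬s) as ¬w ∨ (¬s).
Step 2: Negate: ¬(¬w ∨ (¬s)) = w ∧ ¬(¬s) (De Morgan + double negation).
Step 3: Eliminate any double negations (¬¬X = X).

w ∧ s


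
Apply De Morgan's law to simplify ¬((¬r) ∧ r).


De Morgan: the negation of a conjunction is the disjunction of the negations.
Distribute ¬ across ∧, flipping it to ∨, and negate each literal.

r ∨ (¬r)


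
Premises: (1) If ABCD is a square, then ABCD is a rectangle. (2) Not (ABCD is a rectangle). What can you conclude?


Modus tollens: from (P → Q) and ¬Q, infer ¬P.
Q = 'ABCD is a rectangle' is denied; since P → Q, P must also fail.

Not (ABCD is a square).


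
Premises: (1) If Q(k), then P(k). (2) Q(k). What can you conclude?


Modus ponens: from (P → Q) and P, infer Q.
P = 'Q(k)' is asserted, and P → Q holds, so Q follows.

P(k).


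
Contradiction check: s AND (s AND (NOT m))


Truth table over {m, s}:
m | s | φ
---------
F | F | F
T | F | F
F | T | T
T | T | F
Satisfying assignment at row 3: m=F, s=T gives T.

No, it is not a contradiction.


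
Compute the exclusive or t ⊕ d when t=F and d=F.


Exclusive or is true when exactly one operand is true.
Substitute: t=F, d=F.
F ⊕ F evaluates to F.

F


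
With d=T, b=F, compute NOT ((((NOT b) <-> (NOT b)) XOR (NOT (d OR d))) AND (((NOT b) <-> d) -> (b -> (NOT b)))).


Substitute d=T, b=F:
… (earlier sub-steps elided)
d OR d = T OR T = T
NOT (d OR d) = F
((NOT b) <-> (NOT b)) XOR (NOT (d OR d)) = T XOR F = T
NOT b = T
(NOT b) <-> d = T <-> T = T
NOT b = T
b -> (NOT b) = F -> T = T
((NOT b) <-> d) -> (b -> (NOT b)) = T -> T = T
(((NOT b) <-> (NOT b)) XOR (NOT (d OR d))) AND (((NOT b) <-> d) -> (b -> (NOT b))) = T AND T = T
NOT ((((NOT b) <-> (NOT b)) XOR (NOT (d OR d))) AND (((NOT b) <-> d) -> (b -> (NOT b)))) = F

F


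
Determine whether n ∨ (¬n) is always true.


Build the truth table over {n}:
n | φ
-----
F | T
T | T
Every row evaluates to true.

Yes, it is a tautology.


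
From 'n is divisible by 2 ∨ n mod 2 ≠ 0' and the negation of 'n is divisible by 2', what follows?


Disjunctive syllogism: from (P ∨ Q) and ¬P, infer Q.
One disjunct, 'n is divisible by 2', is ruled out; the other must hold.

n mod 2 ≠ 0


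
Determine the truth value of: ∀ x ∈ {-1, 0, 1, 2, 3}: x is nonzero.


Evaluate the predicate on each element: -1:T, 0:F, 1:T, 2:T, 3:T.
Counterexample x = 0 fails the predicate.

F


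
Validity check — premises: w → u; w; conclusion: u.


This matches the form of modus ponens: the conclusion follows in every model of the premises.

Valid.


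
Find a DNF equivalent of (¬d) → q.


Step 1: Rewrite (¬d) → q as ¬(¬d) ∨ q.
Step 2: Eliminate any double negations (¬¬X = X).

d ∨ q


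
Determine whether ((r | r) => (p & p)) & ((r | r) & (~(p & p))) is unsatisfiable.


Truth table over {p, r}:
p | r | φ
---------
False | False | False
True | False | False
False | True | False
True | True | False
Every row is false.

Yes, it is a contradiction.


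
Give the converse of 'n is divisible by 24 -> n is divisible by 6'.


The converse of (P → Q) is (Q → P). It is not in general equivalent to the original.
Here P = 'n is divisible by 24' and Q = 'n is divisible by 6'.

If n is divisible by 6, then n is divisible by 24.


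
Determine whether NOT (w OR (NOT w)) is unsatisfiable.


Truth table over {w}:
w | φ
-----
F | F
T | F
Every row is false.

Yes, it is a contradiction.


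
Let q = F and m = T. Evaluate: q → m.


Implication is false only when antecedent is true and consequent is false.
Substitute: q=F, m=T.
F → T evaluates to T.

T


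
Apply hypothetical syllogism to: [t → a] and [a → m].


Hypothetical syllogism: from (P → Q) and (Q → R), infer (P → R).
Chain the two implications through the shared middle term 'a'.

t → m


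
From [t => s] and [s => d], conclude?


Hypothetical syllogism: from (P → Q) and (Q → R), infer (P → R).
Chain the two implications through the shared middle term 's'.

t => d


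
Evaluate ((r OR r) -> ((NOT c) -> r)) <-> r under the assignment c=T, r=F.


Substitute c=T, r=F:
r OR r = F OR F = F
NOT c = F
(NOT c) -> r = F -> F = T
(r OR r) -> ((NOT c) -> r) = F -> T = T
((r OR r) -> ((NOT c) -> r)) <-> r = T <-> F = F

F


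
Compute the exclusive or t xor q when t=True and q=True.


Exclusive or is true when exactly one operand is true.
Substitute: t=True, q=True.
True xor True evaluates to False.

False


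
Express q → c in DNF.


Step 1: Rewrite q → c as ¬q ∨ c.

(¬q) ∨ c


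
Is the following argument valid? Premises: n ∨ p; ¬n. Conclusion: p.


This matches the form of disjunctive syllogism: the conclusion follows in every model of the premises.

Valid.


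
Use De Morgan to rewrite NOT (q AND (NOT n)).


De Morgan: the negation of a conjunction is the disjunction of the negations.
Distribute NOT across AND, flipping it to OR, and negate each literal.

(NOT q) OR n


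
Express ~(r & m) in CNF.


Step 1: Apply De Morgan: ¬(r ∧ m) = ¬r ∨ ¬m.

(~r) | (~m)


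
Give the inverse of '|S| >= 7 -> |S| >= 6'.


The inverse of (P → Q) is (¬P → ¬Q). It is equivalent to the converse, not to the original.
Here P = '|S| >= 7' and Q = '|S| >= 6'.

If not (|S| >= 7), then not (|S| >= 6).


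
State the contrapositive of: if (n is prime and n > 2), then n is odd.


The contrapositive of (P → Q) is (¬Q → ¬P); it is logically equivalent to the original.
Here P = '(n is prime and n > 2)' and Q = 'n is odd'.

If not (n is odd), then not ((n is prime and n > 2)).


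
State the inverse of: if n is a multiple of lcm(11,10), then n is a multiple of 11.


The inverse of (P → Q) is (¬P → ¬Q). It is equivalent to the converse, not to the original.
Here P = 'n is a multiple of lcm(11,10)' and Q = 'n is a multiple of 11'.

If not (n is a multiple of lcm(11,10)), then not (n is a multiple of 11).


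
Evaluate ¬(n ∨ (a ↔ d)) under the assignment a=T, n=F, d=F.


Substitute a=T, n=F, d=F:
a ↔ d = T ↔ F = F
n ∨ (a ↔ d) = F ∨ F = F
¬(n ∨ (a ↔ d)) = T

T


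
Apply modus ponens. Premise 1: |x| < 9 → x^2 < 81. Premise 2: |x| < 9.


Modus ponens: from (P → Q) and P, infer Q.
P = '|x| < 9' is asserted, and P → Q holds, so Q follows.

x^2 < 81.


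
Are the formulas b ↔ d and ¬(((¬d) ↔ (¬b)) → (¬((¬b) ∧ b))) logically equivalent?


Compare truth tables:
b | d | φ | ψ
-------------
F | F | T | F
T | F | F | F
F | T | F | F
T | T | T | F
They differ at row 1 (b=F, d=F): φ=T but ψ=F.

No, they are not logically equivalent.


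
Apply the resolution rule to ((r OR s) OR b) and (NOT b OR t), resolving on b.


The clauses contain complementary literals b and NOTb.
Resolution eliminates this pair and disjoins the remaining literals (merging duplicates).

((s OR r) OR t)
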